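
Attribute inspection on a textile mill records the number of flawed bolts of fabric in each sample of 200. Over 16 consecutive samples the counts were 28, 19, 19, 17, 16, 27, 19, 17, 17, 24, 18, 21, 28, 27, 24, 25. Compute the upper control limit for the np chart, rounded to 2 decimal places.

p̄ = Σdᵢ / (k·n) = 346 / (16 × 200) = 0.10812
UCL = np̄ + 3·√(np̄(1−p̄)) = 21.6250 + 3 × √(21.6250×0.89187) = 21.6250 + 3 × 4.3917 = 34.8000

34.80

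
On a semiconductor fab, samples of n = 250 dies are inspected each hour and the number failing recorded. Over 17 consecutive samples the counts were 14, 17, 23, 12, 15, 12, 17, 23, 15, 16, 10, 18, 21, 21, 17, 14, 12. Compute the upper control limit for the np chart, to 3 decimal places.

28.003

p̄ = Σdᵢ / (k·n) = 277 / (17 × 250) = 0.06518
UCL = np̄ + 3·√(np̄(1−p̄)) = 16.2941 + 3 × √(16.2941×0.93482) = 16.2941 + 3 × 3.9028 = 28.0026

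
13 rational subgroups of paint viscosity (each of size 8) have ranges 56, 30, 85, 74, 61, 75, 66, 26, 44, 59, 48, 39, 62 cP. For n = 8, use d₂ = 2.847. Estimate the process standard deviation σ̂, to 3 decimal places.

R̄ = (56 + 30 + 85 + 74 + 61 + 75 + 66 + 26 + 44 + 59 + 48 + 39 + 62) / 13 = 55.7692
σ̂ = R̄ / d₂ = 55.7692 / 2.847 = 19.5888

19.589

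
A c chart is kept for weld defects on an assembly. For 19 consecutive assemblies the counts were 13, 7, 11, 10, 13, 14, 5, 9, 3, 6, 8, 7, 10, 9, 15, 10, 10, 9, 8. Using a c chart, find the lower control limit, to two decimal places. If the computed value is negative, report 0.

0.16

c̄ = (13 + 7 + 11 + 10 + 13 + 14 + 5 + 9 + 3 + 6 + 8 + 7 + 10 + 9 + 15 + 10 + 10 + 9 + 8) / 19 = 177 / 19 = 9.3158
LCL = c̄ − 3√c̄ = 9.3158 − 3 × 3.0522 = 0.1593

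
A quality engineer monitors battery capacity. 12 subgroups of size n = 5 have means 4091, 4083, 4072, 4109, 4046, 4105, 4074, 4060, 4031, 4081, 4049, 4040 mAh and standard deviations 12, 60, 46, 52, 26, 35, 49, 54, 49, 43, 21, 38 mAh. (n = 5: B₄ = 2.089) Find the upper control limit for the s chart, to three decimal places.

s̄ = (12 + 60 + 46 + 52 + 26 + 35 + 49 + 54 + 49 + 43 + 21 + 38) / 12 = 40.4167
UCL_s = B₄·s̄ = 2.089 × 40.4167 = 84.4304

84.430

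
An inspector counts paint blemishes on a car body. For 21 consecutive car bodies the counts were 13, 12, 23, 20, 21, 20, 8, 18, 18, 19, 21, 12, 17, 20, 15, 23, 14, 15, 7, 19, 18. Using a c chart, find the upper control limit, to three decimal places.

c̄ = (13 + 12 + 23 + 20 + 21 + 20 + 8 + 18 + 18 + 19 + 21 + 12 + 17 + 20 + 15 + 23 + 14 + 15 + 7 + 19 + 18) / 21 = 353 / 21 = 16.8095
UCL = c̄ + 3√c̄ = 16.8095 + 3 × √16.8095 = 16.8095 + 3 × 4.0999 = 29.1093

29.109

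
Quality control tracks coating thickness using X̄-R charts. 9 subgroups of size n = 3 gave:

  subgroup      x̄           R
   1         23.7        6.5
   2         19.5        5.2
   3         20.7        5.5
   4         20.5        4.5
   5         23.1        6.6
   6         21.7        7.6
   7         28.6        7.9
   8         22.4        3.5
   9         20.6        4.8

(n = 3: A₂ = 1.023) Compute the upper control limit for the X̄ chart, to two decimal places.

X̄̄ = (23.7 + 19.5 + 20.7 + 20.5 + 23.1 + 21.7 + 28.6 + 22.4 + 20.6) / 9 = 200.8000 / 9 = 22.3111
R̄ = (6.5 + 5.2 + 5.5 + 4.5 + 6.6 + 7.6 + 7.9 + 3.5 + 4.8) / 9 = 52.1000 / 9 = 5.7889
UCL = X̄̄ + A₂·R̄ = 22.3111 + 1.023 × 5.7889 = 28.2331

28.23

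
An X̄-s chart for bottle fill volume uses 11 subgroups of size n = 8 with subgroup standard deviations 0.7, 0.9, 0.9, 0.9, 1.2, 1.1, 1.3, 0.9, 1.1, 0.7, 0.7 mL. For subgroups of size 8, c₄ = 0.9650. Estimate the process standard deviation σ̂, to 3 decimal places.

s̄ = (0.7 + 0.9 + 0.9 + 0.9 + 1.2 + 1.1 + 1.3 + 0.9 + 1.1 + 0.7 + 0.7) / 11 = 0.9455
σ̂ = s̄ / c₄ = 0.9455 / 0.9650 = 0.9797

0.980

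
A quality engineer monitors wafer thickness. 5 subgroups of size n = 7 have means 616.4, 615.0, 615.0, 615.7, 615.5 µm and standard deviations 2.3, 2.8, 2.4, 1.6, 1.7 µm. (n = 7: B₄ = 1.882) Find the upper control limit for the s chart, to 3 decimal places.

4.065

s̄ = (2.3 + 2.8 + 2.4 + 1.6 + 1.7) / 5 = 2.1600
UCL_s = B₄·s̄ = 1.882 × 2.1600 = 4.0651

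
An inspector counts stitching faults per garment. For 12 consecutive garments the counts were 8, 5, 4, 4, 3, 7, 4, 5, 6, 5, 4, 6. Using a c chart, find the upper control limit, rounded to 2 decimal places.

c̄ = (8 + 5 + 4 + 4 + 3 + 7 + 4 + 5 + 6 + 5 + 4 + 6) / 12 = 61 / 12 = 5.0833
UCL = c̄ + 3√c̄ = 5.0833 + 3 × √5.0833 = 5.0833 + 3 × 2.2546 = 11.8472

11.85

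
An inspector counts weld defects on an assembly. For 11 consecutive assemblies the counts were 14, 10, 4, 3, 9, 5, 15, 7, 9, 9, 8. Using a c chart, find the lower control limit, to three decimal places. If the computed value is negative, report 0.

c̄ = (14 + 10 + 4 + 3 + 9 + 5 + 15 + 7 + 9 + 9 + 8) / 11 = 93 / 11 = 8.4545
LCL = c̄ − 3√c̄ = 8.4545 − 3 × 2.9077 = -0.2685 → 0 (cannot be negative)

0.000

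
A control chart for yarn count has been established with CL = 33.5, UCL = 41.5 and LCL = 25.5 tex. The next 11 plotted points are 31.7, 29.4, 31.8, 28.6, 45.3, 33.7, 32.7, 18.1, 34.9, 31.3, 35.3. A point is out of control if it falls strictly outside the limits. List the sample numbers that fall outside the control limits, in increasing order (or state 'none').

5, 8

Compare each point to [25.5, 41.5]: sample 5 = 45.3 > UCL; sample 8 = 18.1 < LCL.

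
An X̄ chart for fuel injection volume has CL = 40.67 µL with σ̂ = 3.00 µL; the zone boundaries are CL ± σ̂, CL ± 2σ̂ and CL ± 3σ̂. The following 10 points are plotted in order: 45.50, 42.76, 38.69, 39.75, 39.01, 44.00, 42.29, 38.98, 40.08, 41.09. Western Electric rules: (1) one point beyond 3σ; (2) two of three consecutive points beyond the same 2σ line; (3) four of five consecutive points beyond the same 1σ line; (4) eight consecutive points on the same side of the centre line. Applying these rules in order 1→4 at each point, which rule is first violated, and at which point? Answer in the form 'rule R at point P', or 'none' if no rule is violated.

none

Zone of each point (C = within 1σ̂, B = 1σ̂–2σ̂, A = 2σ̂–3σ̂, * = beyond 3σ̂; sign = side of CL): 1:+B, 2:+C, 3:-C, 4:-C, 5:-C, 6:+B, 7:+C, 8:-C, 9:-C, 10:+C
No rule fires across all 10 points.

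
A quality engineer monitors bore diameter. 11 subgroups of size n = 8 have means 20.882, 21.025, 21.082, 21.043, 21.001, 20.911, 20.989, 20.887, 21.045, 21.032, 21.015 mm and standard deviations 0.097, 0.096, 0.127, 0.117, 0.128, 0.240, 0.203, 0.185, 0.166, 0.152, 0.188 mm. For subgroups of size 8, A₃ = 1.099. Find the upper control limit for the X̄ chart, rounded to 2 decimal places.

X̄̄ = (20.882 + 21.025 + 21.082 + 21.043 + 21.001 + 20.911 + 20.989 + 20.887 + 21.045 + 21.032 + 21.015) / 11 = 20.9920
s̄ = (0.097 + 0.096 + 0.127 + 0.117 + 0.128 + 0.240 + 0.203 + 0.185 + 0.166 + 0.152 + 0.188) / 11 = 0.1545
UCL = X̄̄ + A₃·s̄ = 20.9920 + 1.099 × 0.1545 = 21.1617

21.16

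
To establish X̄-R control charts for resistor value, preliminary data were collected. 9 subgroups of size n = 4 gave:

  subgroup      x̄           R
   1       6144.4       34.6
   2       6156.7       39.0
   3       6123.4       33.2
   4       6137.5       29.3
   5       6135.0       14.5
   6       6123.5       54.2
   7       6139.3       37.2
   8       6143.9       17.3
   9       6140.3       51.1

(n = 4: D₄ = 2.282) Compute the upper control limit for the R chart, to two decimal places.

78.70

R̄ = (34.6 + 39.0 + 33.2 + 29.3 + 14.5 + 54.2 + 37.2 + 17.3 + 51.1) / 9 = 310.4000 / 9 = 34.4889
UCL_R = D₄·R̄ = 2.282 × 34.4889 = 78.7036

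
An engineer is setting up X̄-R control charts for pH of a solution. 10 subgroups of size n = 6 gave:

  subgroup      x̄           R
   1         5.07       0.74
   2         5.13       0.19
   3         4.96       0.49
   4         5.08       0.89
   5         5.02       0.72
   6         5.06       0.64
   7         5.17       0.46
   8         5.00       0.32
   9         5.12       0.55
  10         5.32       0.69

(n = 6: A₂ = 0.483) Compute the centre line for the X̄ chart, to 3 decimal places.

X̄̄ = (5.07 + 5.13 + 4.96 + 5.08 + 5.02 + 5.06 + 5.17 + 5.00 + 5.12 + 5.32) / 10 = 50.9300 / 10 = 5.0930
CL = X̄̄ = 5.0930

5.093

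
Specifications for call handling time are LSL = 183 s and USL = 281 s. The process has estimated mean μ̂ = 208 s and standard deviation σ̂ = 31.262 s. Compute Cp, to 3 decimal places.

0.522

Cp = (USL − LSL) / (6σ̂) = (281 − 183) / (6 × 31.262) = 98.0000 / 187.5720 = 0.5225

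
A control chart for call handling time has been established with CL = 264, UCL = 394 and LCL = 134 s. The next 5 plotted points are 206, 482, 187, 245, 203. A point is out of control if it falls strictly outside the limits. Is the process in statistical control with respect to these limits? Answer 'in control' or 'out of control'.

out of control

Compare each point to [134, 394]: sample 2 = 482 > UCL.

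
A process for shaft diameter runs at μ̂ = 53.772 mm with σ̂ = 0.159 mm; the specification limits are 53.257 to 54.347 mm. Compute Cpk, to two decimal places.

1.08

Cpu = (USL − μ̂) / (3σ̂) = (54.347 − 53.772) / (3 × 0.159) = 1.2055; Cpl = (μ̂ − LSL) / (3σ̂) = (53.772 − 53.257) / (3 × 0.159) = 1.0797; Cpk = min(Cpu, Cpl) = 1.0797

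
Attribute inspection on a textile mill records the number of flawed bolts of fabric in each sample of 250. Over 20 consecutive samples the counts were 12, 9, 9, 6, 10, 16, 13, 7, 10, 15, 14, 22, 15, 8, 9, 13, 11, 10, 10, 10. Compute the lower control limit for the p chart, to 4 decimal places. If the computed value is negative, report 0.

p̄ = Σdᵢ / (k·n) = 229 / (20 × 250) = 0.04580
LCL = p̄ − 3·√(p̄(1−p̄)/n) = 0.04580 − 3 × 0.01322 = 0.00614

0.0061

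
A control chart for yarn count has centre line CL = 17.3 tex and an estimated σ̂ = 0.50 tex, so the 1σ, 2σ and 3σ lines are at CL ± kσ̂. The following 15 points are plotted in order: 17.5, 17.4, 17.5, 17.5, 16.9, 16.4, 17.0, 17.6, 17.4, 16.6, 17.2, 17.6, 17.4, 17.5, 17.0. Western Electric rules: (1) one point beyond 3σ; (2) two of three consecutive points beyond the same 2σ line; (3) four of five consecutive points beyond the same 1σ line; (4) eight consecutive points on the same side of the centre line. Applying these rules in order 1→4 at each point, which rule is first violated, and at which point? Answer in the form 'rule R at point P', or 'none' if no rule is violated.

none

Zone of each point (C = within 1σ̂, B = 1σ̂–2σ̂, A = 2σ̂–3σ̂, * = beyond 3σ̂; sign = side of CL): 1:+C, 2:+C, 3:+C, 4:+C, 5:-C, 6:-B, 7:-C, 8:+C, 9:+C, 10:-B, 11:-C, 12:+C, 13:+C, 14:+C, 15:-C
No rule fires across all 15 points.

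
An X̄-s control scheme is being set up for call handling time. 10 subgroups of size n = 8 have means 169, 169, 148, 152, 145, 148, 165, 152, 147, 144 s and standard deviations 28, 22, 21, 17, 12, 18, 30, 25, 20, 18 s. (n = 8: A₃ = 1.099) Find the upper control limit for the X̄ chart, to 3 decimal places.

177.089

X̄̄ = (169 + 169 + 148 + 152 + 145 + 148 + 165 + 152 + 147 + 144) / 10 = 153.9000
s̄ = (28 + 22 + 21 + 17 + 12 + 18 + 30 + 25 + 20 + 18) / 10 = 21.1000
UCL = X̄̄ + A₃·s̄ = 153.9000 + 1.099 × 21.1000 = 177.0889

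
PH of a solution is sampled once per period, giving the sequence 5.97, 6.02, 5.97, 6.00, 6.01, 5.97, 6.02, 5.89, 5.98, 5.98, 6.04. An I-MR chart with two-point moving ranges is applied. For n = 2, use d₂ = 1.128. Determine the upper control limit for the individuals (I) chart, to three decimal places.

6.122

X̄ = (5.97 + 6.02 + 5.97 + 6.00 + 6.01 + 5.97 + 6.02 + 5.89 + 5.98 + 5.98 + 6.04) / 11 = 5.9864
Moving ranges: 0.05, 0.05, 0.03, 0.01, 0.04, 0.05, 0.13, 0.09, 0.00, 0.06; M̄R̄ = 0.5100 / 10 = 0.0510
UCL = X̄ + 3·M̄R̄/d₂ = 5.9864 + 3 × 0.0510 / 1.128 = 6.1220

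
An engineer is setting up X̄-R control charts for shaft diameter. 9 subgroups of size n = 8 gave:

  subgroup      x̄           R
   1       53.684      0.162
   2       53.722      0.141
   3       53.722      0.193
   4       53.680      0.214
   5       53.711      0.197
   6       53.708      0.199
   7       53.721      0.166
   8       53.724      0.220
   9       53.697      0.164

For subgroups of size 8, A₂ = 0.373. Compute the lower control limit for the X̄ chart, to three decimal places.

53.639

X̄̄ = (53.684 + 53.722 + 53.722 + 53.680 + 53.711 + 53.708 + 53.721 + 53.724 + 53.697) / 9 = 483.3690 / 9 = 53.7077
R̄ = (0.162 + 0.141 + 0.193 + 0.214 + 0.197 + 0.199 + 0.166 + 0.220 + 0.164) / 9 = 1.6560 / 9 = 0.1840
LCL = X̄̄ − A₂·R̄ = 53.7077 − 0.373 × 0.1840 = 53.6390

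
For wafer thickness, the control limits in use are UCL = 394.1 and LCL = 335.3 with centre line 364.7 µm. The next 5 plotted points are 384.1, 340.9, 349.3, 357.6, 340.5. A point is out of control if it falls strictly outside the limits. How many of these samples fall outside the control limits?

0

All 5 points lie within [335.3, 394.1].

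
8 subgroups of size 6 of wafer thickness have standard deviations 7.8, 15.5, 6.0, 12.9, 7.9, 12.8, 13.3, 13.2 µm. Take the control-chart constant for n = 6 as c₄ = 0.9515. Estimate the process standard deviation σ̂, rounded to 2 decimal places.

11.74

s̄ = (7.8 + 15.5 + 6.0 + 12.9 + 7.9 + 12.8 + 13.3 + 13.2) / 8 = 11.1750
σ̂ = s̄ / c₄ = 11.1750 / 0.9515 = 11.7446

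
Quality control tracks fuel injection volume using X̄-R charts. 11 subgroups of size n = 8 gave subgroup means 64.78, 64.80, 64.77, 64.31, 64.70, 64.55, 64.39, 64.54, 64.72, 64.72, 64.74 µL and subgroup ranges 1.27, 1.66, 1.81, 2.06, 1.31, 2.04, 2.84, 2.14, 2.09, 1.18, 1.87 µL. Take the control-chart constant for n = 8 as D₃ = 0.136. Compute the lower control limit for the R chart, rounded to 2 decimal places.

R̄ = (1.27 + 1.66 + 1.81 + 2.06 + 1.31 + 2.04 + 2.84 + 2.14 + 2.09 + 1.18 + 1.87) / 11 = 20.2700 / 11 = 1.8427
LCL_R = D₃·R̄ = 0.136 × 1.8427 = 0.2506

0.25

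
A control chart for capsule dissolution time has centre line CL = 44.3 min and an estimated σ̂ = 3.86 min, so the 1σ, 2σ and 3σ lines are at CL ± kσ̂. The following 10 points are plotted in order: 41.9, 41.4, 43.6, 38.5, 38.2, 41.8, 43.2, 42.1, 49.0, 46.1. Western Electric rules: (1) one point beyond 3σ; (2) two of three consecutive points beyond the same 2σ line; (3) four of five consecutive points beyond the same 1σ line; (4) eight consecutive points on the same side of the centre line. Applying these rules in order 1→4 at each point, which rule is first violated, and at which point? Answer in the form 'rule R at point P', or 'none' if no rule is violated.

rule 4 at point 8

Zone of each point (C = within 1σ̂, B = 1σ̂–2σ̂, A = 2σ̂–3σ̂, * = beyond 3σ̂; sign = side of CL): 1:-C, 2:-C, 3:-C, 4:-B, 5:-B, 6:-C, 7:-C, 8:-C, 9:+B, 10:+C
Rule 4 (eight consecutive points on the same side of the centre line) is satisfied at point 8.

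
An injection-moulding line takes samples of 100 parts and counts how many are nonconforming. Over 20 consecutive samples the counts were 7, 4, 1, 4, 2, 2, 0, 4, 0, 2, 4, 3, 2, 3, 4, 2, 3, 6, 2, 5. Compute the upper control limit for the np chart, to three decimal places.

8.118

p̄ = Σdᵢ / (k·n) = 60 / (20 × 100) = 0.03000
UCL = np̄ + 3·√(np̄(1−p̄)) = 3.0000 + 3 × √(3.0000×0.97000) = 3.0000 + 3 × 1.7059 = 8.1176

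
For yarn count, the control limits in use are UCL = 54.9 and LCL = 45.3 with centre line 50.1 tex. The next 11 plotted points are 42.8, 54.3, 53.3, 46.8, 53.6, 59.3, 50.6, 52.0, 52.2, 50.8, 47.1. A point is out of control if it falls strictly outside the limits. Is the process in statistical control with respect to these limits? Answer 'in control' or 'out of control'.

out of control

Compare each point to [45.3, 54.9]: sample 1 = 42.8 < LCL; sample 6 = 59.3 > UCL.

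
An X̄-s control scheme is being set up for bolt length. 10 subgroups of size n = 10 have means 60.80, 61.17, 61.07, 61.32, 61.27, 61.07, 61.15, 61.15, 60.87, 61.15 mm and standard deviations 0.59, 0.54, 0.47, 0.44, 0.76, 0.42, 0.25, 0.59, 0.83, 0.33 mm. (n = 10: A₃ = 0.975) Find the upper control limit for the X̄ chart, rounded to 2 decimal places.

X̄̄ = (60.80 + 61.17 + 61.07 + 61.32 + 61.27 + 61.07 + 61.15 + 61.15 + 60.87 + 61.15) / 10 = 61.1020
s̄ = (0.59 + 0.54 + 0.47 + 0.44 + 0.76 + 0.42 + 0.25 + 0.59 + 0.83 + 0.33) / 10 = 0.5220
UCL = X̄̄ + A₃·s̄ = 61.1020 + 0.975 × 0.5220 = 61.6109

61.61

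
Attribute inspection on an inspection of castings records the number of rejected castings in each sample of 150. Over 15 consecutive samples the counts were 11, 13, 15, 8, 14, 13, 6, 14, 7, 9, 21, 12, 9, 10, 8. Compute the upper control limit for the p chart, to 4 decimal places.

p̄ = Σdᵢ / (k·n) = 170 / (15 × 150) = 0.07556
UCL = p̄ + 3·√(p̄(1−p̄)/n) = 0.07556 + 3 × √(0.07556×0.92444/150) = 0.07556 + 3 × 0.02158 = 0.14029

0.1403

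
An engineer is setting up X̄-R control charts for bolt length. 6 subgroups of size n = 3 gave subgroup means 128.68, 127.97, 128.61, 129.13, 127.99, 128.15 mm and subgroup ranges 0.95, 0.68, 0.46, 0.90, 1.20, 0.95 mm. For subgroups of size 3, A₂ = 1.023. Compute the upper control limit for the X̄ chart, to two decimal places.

X̄̄ = (128.68 + 127.97 + 128.61 + 129.13 + 127.99 + 128.15) / 6 = 770.5300 / 6 = 128.4217
R̄ = (0.95 + 0.68 + 0.46 + 0.90 + 1.20 + 0.95) / 6 = 5.1400 / 6 = 0.8567
UCL = X̄̄ + A₂·R̄ = 128.4217 + 1.023 × 0.8567 = 129.2980

129.30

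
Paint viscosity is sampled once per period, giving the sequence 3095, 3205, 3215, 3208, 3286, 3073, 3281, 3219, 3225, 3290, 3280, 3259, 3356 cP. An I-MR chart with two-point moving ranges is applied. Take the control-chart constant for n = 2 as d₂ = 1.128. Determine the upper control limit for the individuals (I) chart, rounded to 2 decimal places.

X̄ = (3095 + 3205 + 3215 + 3208 + 3286 + 3073 + 3281 + 3219 + 3225 + 3290 + 3280 + 3259 + 3356) / 13 = 3230.1538
Moving ranges: 110, 10, 7, 78, 213, 208, 62, 6, 65, 10, 21, 97; M̄R̄ = 887.0000 / 12 = 73.9167
UCL = X̄ + 3·M̄R̄/d₂ = 3230.1538 + 3 × 73.9167 / 1.128 = 3426.7407

3426.74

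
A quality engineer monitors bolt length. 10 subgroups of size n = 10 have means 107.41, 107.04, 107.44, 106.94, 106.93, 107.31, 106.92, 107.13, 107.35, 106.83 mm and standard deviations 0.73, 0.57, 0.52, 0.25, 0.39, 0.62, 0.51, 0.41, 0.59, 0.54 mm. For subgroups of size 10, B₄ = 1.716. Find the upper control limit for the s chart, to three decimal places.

0.880

s̄ = (0.73 + 0.57 + 0.52 + 0.25 + 0.39 + 0.62 + 0.51 + 0.41 + 0.59 + 0.54) / 10 = 0.5130
UCL_s = B₄·s̄ = 1.716 × 0.5130 = 0.8803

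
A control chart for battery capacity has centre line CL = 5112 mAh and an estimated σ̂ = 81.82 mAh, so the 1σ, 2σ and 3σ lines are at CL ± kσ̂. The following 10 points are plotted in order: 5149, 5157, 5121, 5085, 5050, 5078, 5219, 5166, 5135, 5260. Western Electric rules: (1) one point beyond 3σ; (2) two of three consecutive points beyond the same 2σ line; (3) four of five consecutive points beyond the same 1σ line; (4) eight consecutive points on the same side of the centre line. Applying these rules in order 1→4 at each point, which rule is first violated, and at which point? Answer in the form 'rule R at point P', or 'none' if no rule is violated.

none

Zone of each point (C = within 1σ̂, B = 1σ̂–2σ̂, A = 2σ̂–3σ̂, * = beyond 3σ̂; sign = side of CL): 1:+C, 2:+C, 3:+C, 4:-C, 5:-C, 6:-C, 7:+B, 8:+C, 9:+C, 10:+B
No rule fires across all 10 points.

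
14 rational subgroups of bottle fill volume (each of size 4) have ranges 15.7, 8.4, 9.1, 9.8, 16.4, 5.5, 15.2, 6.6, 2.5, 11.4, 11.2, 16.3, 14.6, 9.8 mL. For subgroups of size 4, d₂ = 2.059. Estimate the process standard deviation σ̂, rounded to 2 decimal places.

R̄ = (15.7 + 8.4 + 9.1 + 9.8 + 16.4 + 5.5 + 15.2 + 6.6 + 2.5 + 11.4 + 11.2 + 16.3 + 14.6 + 9.8) / 14 = 10.8929
σ̂ = R̄ / d₂ = 10.8929 / 2.059 = 5.2904

5.29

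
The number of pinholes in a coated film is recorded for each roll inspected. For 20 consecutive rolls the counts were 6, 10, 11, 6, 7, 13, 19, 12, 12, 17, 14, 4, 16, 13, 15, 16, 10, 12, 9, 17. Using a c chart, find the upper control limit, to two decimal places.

c̄ = (6 + 10 + 11 + 6 + 7 + 13 + 19 + 12 + 12 + 17 + 14 + 4 + 16 + 13 + 15 + 16 + 10 + 12 + 9 + 17) / 20 = 239 / 20 = 11.9500
UCL = c̄ + 3√c̄ = 11.9500 + 3 × √11.9500 = 11.9500 + 3 × 3.4569 = 22.3206

22.32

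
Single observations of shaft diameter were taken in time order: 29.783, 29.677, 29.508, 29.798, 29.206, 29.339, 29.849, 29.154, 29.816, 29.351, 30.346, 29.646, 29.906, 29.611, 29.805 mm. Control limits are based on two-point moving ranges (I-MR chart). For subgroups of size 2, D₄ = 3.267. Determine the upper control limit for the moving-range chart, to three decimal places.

1.416

Moving ranges: 0.106, 0.169, 0.290, 0.592, 0.133, 0.510, 0.695, 0.662, 0.465, 0.995, 0.700, 0.260, 0.295, 0.194; M̄R̄ = 6.0660 / 14 = 0.4333
UCL_MR = D₄·M̄R̄ = 3.267 × 0.4333 = 1.4155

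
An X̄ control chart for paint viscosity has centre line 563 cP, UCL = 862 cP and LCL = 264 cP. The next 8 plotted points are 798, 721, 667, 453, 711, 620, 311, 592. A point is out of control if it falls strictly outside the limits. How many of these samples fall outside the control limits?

0

All 8 points lie within [264, 862].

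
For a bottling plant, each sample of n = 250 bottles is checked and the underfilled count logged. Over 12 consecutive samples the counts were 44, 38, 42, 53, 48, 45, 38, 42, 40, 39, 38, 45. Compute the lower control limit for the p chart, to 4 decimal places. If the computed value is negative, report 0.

0.0993

p̄ = Σdᵢ / (k·n) = 512 / (12 × 250) = 0.17067
LCL = p̄ − 3·√(p̄(1−p̄)/n) = 0.17067 − 3 × 0.02379 = 0.09928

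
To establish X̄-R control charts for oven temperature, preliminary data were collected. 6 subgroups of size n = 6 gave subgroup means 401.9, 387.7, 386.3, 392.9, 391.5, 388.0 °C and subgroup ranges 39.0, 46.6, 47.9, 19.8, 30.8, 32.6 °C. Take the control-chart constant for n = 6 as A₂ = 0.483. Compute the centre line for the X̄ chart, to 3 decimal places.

X̄̄ = (401.9 + 387.7 + 386.3 + 392.9 + 391.5 + 388.0) / 6 = 2348.3000 / 6 = 391.3833
CL = X̄̄ = 391.3833

391.383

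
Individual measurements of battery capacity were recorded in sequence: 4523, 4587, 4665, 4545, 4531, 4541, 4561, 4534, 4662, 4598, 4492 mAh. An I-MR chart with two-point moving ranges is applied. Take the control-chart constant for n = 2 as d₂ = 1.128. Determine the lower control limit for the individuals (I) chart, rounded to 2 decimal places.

4399.36

X̄ = (4523 + 4587 + 4665 + 4545 + 4531 + 4541 + 4561 + 4534 + 4662 + 4598 + 4492) / 11 = 4567.1818
Moving ranges: 64, 78, 120, 14, 10, 20, 27, 128, 64, 106; M̄R̄ = 631.0000 / 10 = 63.1000
LCL = X̄ − 3·M̄R̄/d₂ = 4567.1818 − 3 × 63.1000 / 1.128 = 4399.3627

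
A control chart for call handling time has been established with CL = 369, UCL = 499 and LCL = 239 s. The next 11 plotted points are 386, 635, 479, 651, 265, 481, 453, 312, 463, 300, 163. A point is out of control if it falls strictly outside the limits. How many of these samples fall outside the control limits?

Compare each point to [239, 499]: sample 2 = 635 > UCL; sample 4 = 651 > UCL; sample 11 = 163 < LCL.

3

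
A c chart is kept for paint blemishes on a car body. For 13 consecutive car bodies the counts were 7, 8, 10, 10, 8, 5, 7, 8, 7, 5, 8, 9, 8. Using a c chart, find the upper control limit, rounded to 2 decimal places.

16.01

c̄ = (7 + 8 + 10 + 10 + 8 + 5 + 7 + 8 + 7 + 5 + 8 + 9 + 8) / 13 = 100 / 13 = 7.6923
UCL = c̄ + 3√c̄ = 7.6923 + 3 × √7.6923 = 7.6923 + 3 × 2.7735 = 16.0128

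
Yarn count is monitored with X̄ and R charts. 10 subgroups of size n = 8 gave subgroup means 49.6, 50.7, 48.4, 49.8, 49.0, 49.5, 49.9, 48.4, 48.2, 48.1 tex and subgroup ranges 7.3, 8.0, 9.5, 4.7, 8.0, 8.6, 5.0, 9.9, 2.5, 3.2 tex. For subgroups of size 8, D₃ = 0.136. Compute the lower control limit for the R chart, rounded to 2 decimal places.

0.91

R̄ = (7.3 + 8.0 + 9.5 + 4.7 + 8.0 + 8.6 + 5.0 + 9.9 + 2.5 + 3.2) / 10 = 66.7000 / 10 = 6.6700
LCL_R = D₃·R̄ = 0.136 × 6.6700 = 0.9071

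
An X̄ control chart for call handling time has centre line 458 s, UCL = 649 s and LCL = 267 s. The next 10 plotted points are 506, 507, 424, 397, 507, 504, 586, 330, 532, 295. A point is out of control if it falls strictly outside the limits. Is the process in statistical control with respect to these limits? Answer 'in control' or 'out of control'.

All 10 points lie within [267, 649].

in control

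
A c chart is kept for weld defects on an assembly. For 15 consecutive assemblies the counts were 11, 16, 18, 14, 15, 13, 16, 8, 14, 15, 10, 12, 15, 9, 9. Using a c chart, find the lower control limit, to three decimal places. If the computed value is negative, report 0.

c̄ = (11 + 16 + 18 + 14 + 15 + 13 + 16 + 8 + 14 + 15 + 10 + 12 + 15 + 9 + 9) / 15 = 195 / 15 = 13.0000
LCL = c̄ − 3√c̄ = 13.0000 − 3 × 3.6056 = 2.1833

2.183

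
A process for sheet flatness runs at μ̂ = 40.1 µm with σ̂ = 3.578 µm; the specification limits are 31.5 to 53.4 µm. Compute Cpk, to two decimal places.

0.80

Cpu = (USL − μ̂) / (3σ̂) = (53.4 − 40.1) / (3 × 3.578) = 1.2391; Cpl = (μ̂ − LSL) / (3σ̂) = (40.1 − 31.5) / (3 × 3.578) = 0.8012; Cpk = min(Cpu, Cpl) = 0.8012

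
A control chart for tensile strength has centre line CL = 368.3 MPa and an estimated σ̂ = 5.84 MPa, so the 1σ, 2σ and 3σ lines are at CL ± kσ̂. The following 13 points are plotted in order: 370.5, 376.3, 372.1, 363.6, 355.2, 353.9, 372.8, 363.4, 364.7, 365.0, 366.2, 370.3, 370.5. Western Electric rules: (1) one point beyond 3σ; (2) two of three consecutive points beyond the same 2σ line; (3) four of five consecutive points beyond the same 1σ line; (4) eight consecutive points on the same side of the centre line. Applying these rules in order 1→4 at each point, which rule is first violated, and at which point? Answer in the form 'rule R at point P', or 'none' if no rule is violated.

rule 2 at point 6

Zone of each point (C = within 1σ̂, B = 1σ̂–2σ̂, A = 2σ̂–3σ̂, * = beyond 3σ̂; sign = side of CL): 1:+C, 2:+B, 3:+C, 4:-C, 5:-A, 6:-A, 7:+C, 8:-C, 9:-C, 10:-C, 11:-C, 12:+C, 13:+C
Rule 2 (two of three consecutive points beyond the same 2σ limit) is satisfied at point 6.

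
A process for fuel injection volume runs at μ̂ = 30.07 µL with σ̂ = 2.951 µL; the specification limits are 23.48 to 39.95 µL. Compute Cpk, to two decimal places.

0.74

Cpu = (USL − μ̂) / (3σ̂) = (39.95 − 30.07) / (3 × 2.951) = 1.1160; Cpl = (μ̂ − LSL) / (3σ̂) = (30.07 − 23.48) / (3 × 2.951) = 0.7444; Cpk = min(Cpu, Cpl) = 0.7444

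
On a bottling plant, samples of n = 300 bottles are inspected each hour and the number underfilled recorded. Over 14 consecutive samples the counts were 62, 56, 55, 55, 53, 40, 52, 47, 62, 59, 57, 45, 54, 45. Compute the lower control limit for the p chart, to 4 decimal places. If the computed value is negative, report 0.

0.1106

p̄ = Σdᵢ / (k·n) = 742 / (14 × 300) = 0.17667
LCL = p̄ − 3·√(p̄(1−p̄)/n) = 0.17667 − 3 × 0.02202 = 0.11061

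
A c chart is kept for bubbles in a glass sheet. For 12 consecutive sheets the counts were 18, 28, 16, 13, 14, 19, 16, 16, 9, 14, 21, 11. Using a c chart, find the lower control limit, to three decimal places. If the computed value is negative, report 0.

c̄ = (18 + 28 + 16 + 13 + 14 + 19 + 16 + 16 + 9 + 14 + 21 + 11) / 12 = 195 / 12 = 16.2500
LCL = c̄ − 3√c̄ = 16.2500 − 3 × 4.0311 = 4.1566

4.157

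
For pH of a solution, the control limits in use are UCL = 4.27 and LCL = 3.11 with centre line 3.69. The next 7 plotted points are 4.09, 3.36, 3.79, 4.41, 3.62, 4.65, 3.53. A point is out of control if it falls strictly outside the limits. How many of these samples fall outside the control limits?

2

Compare each point to [3.11, 4.27]: sample 4 = 4.41 > UCL; sample 6 = 4.65 > UCL.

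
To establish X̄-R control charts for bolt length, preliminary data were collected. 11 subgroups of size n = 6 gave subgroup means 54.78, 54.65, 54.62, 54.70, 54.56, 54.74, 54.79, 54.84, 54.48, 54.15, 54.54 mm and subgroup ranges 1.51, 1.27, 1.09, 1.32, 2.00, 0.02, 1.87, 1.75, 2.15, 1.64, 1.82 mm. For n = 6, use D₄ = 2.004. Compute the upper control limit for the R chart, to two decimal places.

3.00

R̄ = (1.51 + 1.27 + 1.09 + 1.32 + 2.00 + 0.02 + 1.87 + 1.75 + 2.15 + 1.64 + 1.82) / 11 = 16.4400 / 11 = 1.4945
UCL_R = D₄·R̄ = 2.004 × 1.4945 = 2.9951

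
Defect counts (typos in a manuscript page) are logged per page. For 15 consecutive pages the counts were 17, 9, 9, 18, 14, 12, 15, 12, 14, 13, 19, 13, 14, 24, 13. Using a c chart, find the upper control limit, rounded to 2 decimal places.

25.78

c̄ = (17 + 9 + 9 + 18 + 14 + 12 + 15 + 12 + 14 + 13 + 19 + 13 + 14 + 24 + 13) / 15 = 216 / 15 = 14.4000
UCL = c̄ + 3√c̄ = 14.4000 + 3 × √14.4000 = 14.4000 + 3 × 3.7947 = 25.7842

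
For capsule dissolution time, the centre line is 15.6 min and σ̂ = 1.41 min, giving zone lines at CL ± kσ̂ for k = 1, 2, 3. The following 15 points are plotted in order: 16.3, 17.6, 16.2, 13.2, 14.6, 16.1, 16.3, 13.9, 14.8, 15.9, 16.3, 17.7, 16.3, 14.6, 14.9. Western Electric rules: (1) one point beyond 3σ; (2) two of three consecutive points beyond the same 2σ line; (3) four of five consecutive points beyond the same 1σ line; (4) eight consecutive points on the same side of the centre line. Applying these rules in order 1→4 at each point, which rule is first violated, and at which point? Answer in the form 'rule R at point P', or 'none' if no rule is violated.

Zone of each point (C = within 1σ̂, B = 1σ̂–2σ̂, A = 2σ̂–3σ̂, * = beyond 3σ̂; sign = side of CL): 1:+C, 2:+B, 3:+C, 4:-B, 5:-C, 6:+C, 7:+C, 8:-B, 9:-C, 10:+C, 11:+C, 12:+B, 13:+C, 14:-C, 15:-C
No rule fires across all 15 points.

none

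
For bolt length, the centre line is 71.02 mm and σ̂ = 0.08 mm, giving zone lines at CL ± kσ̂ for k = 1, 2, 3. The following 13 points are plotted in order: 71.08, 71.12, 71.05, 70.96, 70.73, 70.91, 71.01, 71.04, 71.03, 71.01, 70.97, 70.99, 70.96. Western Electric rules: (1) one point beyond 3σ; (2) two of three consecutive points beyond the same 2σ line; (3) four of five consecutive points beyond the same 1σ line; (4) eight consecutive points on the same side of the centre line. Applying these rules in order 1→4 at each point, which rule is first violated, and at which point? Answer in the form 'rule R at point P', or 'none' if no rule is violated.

rule 1 at point 5

Zone of each point (C = within 1σ̂, B = 1σ̂–2σ̂, A = 2σ̂–3σ̂, * = beyond 3σ̂; sign = side of CL): 1:+C, 2:+B, 3:+C, 4:-C, 5:-*, 6:-B, 7:-C, 8:+C, 9:+C, 10:-C, 11:-C, 12:-C, 13:-C
Rule 1 (one point beyond the 3σ limits) is satisfied at point 5.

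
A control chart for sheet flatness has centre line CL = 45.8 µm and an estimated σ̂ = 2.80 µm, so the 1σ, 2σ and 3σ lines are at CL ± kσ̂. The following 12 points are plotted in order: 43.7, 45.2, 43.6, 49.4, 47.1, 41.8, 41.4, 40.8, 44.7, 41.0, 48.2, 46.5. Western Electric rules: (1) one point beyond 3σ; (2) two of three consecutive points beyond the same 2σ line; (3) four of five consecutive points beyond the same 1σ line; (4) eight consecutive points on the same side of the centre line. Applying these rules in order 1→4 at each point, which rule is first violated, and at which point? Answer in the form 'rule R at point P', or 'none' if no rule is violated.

rule 3 at point 10

Zone of each point (C = within 1σ̂, B = 1σ̂–2σ̂, A = 2σ̂–3σ̂, * = beyond 3σ̂; sign = side of CL): 1:-C, 2:-C, 3:-C, 4:+B, 5:+C, 6:-B, 7:-B, 8:-B, 9:-C, 10:-B, 11:+C, 12:+C
Rule 3 (four of five consecutive points beyond the same 1σ limit) is satisfied at point 10.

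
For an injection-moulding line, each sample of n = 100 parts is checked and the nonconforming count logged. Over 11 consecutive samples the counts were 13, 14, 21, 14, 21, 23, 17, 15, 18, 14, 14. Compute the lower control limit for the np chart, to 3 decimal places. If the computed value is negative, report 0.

p̄ = Σdᵢ / (k·n) = 184 / (11 × 100) = 0.16727
LCL = np̄ − 3·√(np̄(1−p̄)) = 16.7273 − 3 × 3.7322 = 5.5307

5.531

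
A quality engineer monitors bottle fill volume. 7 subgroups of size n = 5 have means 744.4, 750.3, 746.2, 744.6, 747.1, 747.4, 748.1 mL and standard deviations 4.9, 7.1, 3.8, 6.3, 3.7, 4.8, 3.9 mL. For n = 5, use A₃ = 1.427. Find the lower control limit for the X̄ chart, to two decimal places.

X̄̄ = (744.4 + 750.3 + 746.2 + 744.6 + 747.1 + 747.4 + 748.1) / 7 = 746.8714
s̄ = (4.9 + 7.1 + 3.8 + 6.3 + 3.7 + 4.8 + 3.9) / 7 = 4.9286
LCL = X̄̄ − A₃·s̄ = 746.8714 − 1.427 × 4.9286 = 739.8384

739.84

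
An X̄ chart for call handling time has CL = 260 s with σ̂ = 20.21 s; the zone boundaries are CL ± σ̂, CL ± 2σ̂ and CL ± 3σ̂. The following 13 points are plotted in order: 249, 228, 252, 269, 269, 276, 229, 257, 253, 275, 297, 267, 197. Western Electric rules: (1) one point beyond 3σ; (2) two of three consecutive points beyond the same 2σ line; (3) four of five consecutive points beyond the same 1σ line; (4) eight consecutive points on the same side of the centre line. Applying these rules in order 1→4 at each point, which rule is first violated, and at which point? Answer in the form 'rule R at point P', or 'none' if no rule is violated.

Zone of each point (C = within 1σ̂, B = 1σ̂–2σ̂, A = 2σ̂–3σ̂, * = beyond 3σ̂; sign = side of CL): 1:-C, 2:-B, 3:-C, 4:+C, 5:+C, 6:+C, 7:-B, 8:-C, 9:-C, 10:+C, 11:+B, 12:+C, 13:-*
Rule 1 (one point beyond the 3σ limits) is satisfied at point 13.

rule 1 at point 13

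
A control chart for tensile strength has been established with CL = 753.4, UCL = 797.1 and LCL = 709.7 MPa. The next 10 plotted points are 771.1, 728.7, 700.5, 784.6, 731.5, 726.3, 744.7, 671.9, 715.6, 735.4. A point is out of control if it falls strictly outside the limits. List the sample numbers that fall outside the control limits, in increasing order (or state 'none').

3, 8

Compare each point to [709.7, 797.1]: sample 3 = 700.5 < LCL; sample 8 = 671.9 < LCL.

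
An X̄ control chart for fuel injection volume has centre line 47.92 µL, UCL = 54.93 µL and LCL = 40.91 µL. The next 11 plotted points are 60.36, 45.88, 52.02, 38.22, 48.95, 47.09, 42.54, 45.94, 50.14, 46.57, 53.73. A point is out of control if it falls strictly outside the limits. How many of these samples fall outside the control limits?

2

Compare each point to [40.91, 54.93]: sample 1 = 60.36 > UCL; sample 4 = 38.22 < LCL.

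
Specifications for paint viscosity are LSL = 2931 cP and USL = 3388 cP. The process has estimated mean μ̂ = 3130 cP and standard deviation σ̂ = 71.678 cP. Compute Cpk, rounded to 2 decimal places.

0.93

Cpu = (USL − μ̂) / (3σ̂) = (3388 − 3130) / (3 × 71.678) = 1.1998; Cpl = (μ̂ − LSL) / (3σ̂) = (3130 − 2931) / (3 × 71.678) = 0.9254; Cpk = min(Cpu, Cpl) = 0.9254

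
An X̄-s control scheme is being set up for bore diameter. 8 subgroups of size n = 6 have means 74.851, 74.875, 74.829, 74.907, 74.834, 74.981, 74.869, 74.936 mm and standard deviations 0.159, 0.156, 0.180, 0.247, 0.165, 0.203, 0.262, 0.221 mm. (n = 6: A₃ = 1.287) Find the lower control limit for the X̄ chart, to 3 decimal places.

X̄̄ = (74.851 + 74.875 + 74.829 + 74.907 + 74.834 + 74.981 + 74.869 + 74.936) / 8 = 74.8852
s̄ = (0.159 + 0.156 + 0.180 + 0.247 + 0.165 + 0.203 + 0.262 + 0.221) / 8 = 0.1991
LCL = X̄̄ − A₃·s̄ = 74.8852 − 1.287 × 0.1991 = 74.6290

74.629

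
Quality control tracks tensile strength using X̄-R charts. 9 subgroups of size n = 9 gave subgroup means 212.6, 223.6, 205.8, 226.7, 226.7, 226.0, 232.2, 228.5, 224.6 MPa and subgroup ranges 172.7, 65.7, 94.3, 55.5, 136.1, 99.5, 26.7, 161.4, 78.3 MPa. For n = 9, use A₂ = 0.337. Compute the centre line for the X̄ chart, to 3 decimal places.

X̄̄ = (212.6 + 223.6 + 205.8 + 226.7 + 226.7 + 226.0 + 232.2 + 228.5 + 224.6) / 9 = 2006.7000 / 9 = 222.9667
CL = X̄̄ = 222.9667

222.967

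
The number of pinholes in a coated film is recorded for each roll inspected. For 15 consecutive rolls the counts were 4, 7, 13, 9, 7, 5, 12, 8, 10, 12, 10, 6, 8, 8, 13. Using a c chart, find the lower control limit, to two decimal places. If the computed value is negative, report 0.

c̄ = (4 + 7 + 13 + 9 + 7 + 5 + 12 + 8 + 10 + 12 + 10 + 6 + 8 + 8 + 13) / 15 = 132 / 15 = 8.8000
LCL = c̄ − 3√c̄ = 8.8000 − 3 × 2.9665 = -0.0994 → 0 (cannot be negative)

0.00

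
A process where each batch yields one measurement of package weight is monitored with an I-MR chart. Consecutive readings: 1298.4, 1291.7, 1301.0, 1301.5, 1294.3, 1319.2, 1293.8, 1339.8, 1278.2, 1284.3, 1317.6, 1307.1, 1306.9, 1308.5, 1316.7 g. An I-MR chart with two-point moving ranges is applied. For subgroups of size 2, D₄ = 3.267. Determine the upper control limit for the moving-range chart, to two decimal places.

56.36

Moving ranges: 6.7, 9.3, 0.5, 7.2, 24.9, 25.4, 46.0, 61.6, 6.1, 33.3, 10.5, 0.2, 1.6, 8.2; M̄R̄ = 241.5000 / 14 = 17.2500
UCL_MR = D₄·M̄R̄ = 3.267 × 17.2500 = 56.3558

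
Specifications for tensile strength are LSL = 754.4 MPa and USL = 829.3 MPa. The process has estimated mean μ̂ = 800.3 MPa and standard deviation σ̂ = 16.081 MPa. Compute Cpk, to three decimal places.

Cpu = (USL − μ̂) / (3σ̂) = (829.3 − 800.3) / (3 × 16.081) = 0.6011; Cpl = (μ̂ − LSL) / (3σ̂) = (800.3 − 754.4) / (3 × 16.081) = 0.9514; Cpk = min(Cpu, Cpl) = 0.6011

0.601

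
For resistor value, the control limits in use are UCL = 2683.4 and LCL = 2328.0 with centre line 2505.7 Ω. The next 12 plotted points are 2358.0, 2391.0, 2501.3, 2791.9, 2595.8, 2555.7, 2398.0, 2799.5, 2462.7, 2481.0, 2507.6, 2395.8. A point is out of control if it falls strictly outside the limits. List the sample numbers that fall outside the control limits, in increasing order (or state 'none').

Compare each point to [2328.0, 2683.4]: sample 4 = 2791.9 > UCL; sample 8 = 2799.5 > UCL.

4, 8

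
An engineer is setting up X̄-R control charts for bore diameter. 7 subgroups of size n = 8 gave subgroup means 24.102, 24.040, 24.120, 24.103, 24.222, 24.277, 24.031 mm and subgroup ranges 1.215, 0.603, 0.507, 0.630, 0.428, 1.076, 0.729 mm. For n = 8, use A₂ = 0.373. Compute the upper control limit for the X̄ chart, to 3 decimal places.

24.404

X̄̄ = (24.102 + 24.040 + 24.120 + 24.103 + 24.222 + 24.277 + 24.031) / 7 = 168.8950 / 7 = 24.1279
R̄ = (1.215 + 0.603 + 0.507 + 0.630 + 0.428 + 1.076 + 0.729) / 7 = 5.1880 / 7 = 0.7411
UCL = X̄̄ + A₂·R̄ = 24.1279 + 0.373 × 0.7411 = 24.4043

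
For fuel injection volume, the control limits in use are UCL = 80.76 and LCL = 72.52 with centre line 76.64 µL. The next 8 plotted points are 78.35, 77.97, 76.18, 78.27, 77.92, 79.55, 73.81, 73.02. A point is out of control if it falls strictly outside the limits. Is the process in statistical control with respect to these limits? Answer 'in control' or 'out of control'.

All 8 points lie within [72.52, 80.76].

in control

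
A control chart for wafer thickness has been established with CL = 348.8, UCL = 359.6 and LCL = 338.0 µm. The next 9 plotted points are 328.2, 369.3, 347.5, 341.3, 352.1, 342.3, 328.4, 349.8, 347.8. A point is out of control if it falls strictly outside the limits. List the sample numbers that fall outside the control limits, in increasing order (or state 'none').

Compare each point to [338.0, 359.6]: sample 1 = 328.2 < LCL; sample 2 = 369.3 > UCL; sample 7 = 328.4 < LCL.

1, 2, 7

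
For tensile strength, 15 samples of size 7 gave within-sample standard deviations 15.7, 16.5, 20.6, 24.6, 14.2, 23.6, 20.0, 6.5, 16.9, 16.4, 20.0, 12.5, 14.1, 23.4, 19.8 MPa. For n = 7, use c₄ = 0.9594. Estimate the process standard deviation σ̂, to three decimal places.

s̄ = (15.7 + 16.5 + 20.6 + 24.6 + 14.2 + 23.6 + 20.0 + 6.5 + 16.9 + 16.4 + 20.0 + 12.5 + 14.1 + 23.4 + 19.8) / 15 = 17.6533
σ̂ = s̄ / c₄ = 17.6533 / 0.9594 = 18.4004

18.400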